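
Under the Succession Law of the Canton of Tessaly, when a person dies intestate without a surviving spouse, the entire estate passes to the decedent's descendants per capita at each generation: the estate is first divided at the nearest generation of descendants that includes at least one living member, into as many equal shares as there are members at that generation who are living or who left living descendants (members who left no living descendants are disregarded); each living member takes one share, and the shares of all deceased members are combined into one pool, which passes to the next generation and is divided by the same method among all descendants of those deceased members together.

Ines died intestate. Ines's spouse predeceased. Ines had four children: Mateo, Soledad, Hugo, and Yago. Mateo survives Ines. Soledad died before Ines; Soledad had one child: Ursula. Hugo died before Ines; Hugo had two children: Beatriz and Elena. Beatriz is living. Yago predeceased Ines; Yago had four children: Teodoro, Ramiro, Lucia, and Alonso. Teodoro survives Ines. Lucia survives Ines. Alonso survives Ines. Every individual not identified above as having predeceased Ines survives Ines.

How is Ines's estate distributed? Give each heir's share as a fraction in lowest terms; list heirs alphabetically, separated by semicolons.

There is no surviving spouse, so the entire estate passes to Ines's descendants per capita at each generation.
At generation 1 (Mateo, Soledad, Hugo, Yago) there are 4 shares of (1)/4 = 1/4 each.
Living: Mateo — each takes 1/4.
Deceased: Soledad, Hugo, and Yago. Their combined 3/4 is pooled and carried to generation 2.
At generation 2 (Ursula, Beatriz, Elena, Teodoro, Ramiro, Lucia, Alonso) there are 7 shares of (3/4)/7 = 3/28 each.
Living: Ursula, Beatriz, Elena, Teodoro, Ramiro, Lucia, and Alonso — each takes 3/28.

Alonso 3/28; Beatriz 3/28; Elena 3/28; Lucia 3/28; Mateo 1/4; Ramiro 3/28; Teodoro 3/28; Ursula 3/28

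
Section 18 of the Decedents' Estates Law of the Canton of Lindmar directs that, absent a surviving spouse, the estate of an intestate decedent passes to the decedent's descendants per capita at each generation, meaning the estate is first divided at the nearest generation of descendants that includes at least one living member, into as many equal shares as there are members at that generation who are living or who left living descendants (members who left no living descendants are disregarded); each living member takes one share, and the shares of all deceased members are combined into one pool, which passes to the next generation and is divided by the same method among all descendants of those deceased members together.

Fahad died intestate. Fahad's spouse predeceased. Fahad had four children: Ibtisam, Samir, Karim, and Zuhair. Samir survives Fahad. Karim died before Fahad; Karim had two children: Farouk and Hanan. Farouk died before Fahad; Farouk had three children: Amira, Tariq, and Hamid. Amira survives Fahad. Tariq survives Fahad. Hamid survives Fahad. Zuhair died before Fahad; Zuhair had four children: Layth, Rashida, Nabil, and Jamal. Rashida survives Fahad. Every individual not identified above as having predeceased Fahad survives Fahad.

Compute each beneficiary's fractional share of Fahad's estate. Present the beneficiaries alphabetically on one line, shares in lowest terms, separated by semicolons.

Amira 1/36; Hamid 1/36; Hanan 1/12; Ibtisam 1/4; Jamal 1/12; Layth 1/12; Nabil 1/12; Rashida 1/12; Samir 1/4; Tariq 1/36

There is no surviving spouse, so the entire estate passes to Fahad's descendants per capita at each generation.
At generation 1 (Ibtisam, Samir, Karim, Zuhair) there are 4 shares of (1)/4 = 1/4 each.
Living: Ibtisam and Samir — each takes 1/4.
Deceased: Karim and Zuhair. Their combined 1/2 is pooled and carried to generation 2.
At generation 2 (Farouk, Hanan, Layth, Rashida, Nabil, Jamal) there are 6 shares of (1/2)/6 = 1/12 each.
Living: Hanan, Layth, Rashida, Nabil, and Jamal — each takes 1/12.
Deceased: Farouk. That 1/12 share is carried to generation 3.
At generation 3 (Amira, Tariq, Hamid) there are 3 shares of (1/12)/3 = 1/36 each.
Living: Amira, Tariq, and Hamid — each takes 1/36.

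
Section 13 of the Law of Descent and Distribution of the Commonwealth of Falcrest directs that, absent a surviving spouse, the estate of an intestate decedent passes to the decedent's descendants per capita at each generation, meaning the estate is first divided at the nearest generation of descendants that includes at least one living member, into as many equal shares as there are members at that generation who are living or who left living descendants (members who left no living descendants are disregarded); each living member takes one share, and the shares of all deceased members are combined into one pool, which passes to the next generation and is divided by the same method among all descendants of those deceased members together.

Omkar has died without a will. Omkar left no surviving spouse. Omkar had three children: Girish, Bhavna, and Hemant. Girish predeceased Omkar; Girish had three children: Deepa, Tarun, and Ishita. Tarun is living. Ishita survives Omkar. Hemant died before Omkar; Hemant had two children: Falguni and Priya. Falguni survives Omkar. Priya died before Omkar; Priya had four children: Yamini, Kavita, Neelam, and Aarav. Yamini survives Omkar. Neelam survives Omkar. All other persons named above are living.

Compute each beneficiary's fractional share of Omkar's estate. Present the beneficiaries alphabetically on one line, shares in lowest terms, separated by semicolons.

Aarav 1/30; Bhavna 1/3; Deepa 2/15; Falguni 2/15; Ishita 2/15; Kavita 1/30; Neelam 1/30; Tarun 2/15; Yamini 1/30

There is no surviving spouse, so the entire estate passes to Omkar's descendants per capita at each generation.
At generation 1 (Girish, Bhavna, Hemant) there are 3 shares of (1)/3 = 1/3 each.
Living: Bhavna — each takes 1/3.
Deceased: Girish and Hemant. Their combined 2/3 is pooled and carried to generation 2.
At generation 2 (Deepa, Tarun, Ishita, Falguni, Priya) there are 5 shares of (2/3)/5 = 2/15 each.
Living: Deepa, Tarun, Ishita, and Falguni — each takes 2/15.
Deceased: Priya. That 2/15 share is carried to generation 3.
At generation 3 (Yamini, Kavita, Neelam, Aarav) there are 4 shares of (2/15)/4 = 1/30 each.
Living: Yamini, Kavita, Neelam, and Aarav — each takes 1/30.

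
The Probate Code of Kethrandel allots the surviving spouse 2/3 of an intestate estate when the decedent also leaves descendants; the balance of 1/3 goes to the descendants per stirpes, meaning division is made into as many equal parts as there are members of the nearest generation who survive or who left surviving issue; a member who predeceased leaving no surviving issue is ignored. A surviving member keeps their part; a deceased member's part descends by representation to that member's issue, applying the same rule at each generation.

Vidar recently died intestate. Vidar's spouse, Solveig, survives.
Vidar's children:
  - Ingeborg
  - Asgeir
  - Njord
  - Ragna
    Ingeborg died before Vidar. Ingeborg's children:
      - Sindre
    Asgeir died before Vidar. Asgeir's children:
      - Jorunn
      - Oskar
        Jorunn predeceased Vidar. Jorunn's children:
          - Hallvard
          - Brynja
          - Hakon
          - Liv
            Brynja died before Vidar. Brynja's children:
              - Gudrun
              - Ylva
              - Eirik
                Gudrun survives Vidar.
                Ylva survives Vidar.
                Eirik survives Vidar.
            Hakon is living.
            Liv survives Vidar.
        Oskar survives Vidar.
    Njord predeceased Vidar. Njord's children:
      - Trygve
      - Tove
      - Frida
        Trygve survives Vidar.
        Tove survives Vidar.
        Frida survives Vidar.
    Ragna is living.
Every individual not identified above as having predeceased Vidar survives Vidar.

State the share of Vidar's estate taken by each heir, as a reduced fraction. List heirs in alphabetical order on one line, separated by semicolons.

Eirik 1/288; Frida 1/36; Gudrun 1/288; Hakon 1/96; Hallvard 1/96; Liv 1/96; Oskar 1/24; Ragna 1/12; Sindre 1/12; Solveig 2/3; Tove 1/36; Trygve 1/36; Ylva 1/288

Solveig, as surviving spouse, takes 2/3.
The remaining 1/3 passes to Vidar's descendants per stirpes.
The 1/3 is divided into 4 equal shares of 1/12 among Ingeborg, Asgeir, Njord, Ragna.
Ingeborg predeceased; the 1/12 allotted to Ingeborg's branch passes to Ingeborg's issue by representation.
Sindre is the sole taker at this level and receives the full 1/12.
Asgeir predeceased; the 1/12 allotted to Asgeir's branch passes to Asgeir's issue by representation.
The 1/12 is divided into 2 equal shares of 1/24 among Jorunn, Oskar.
Jorunn predeceased; the 1/24 allotted to Jorunn's branch passes to Jorunn's issue by representation.
The 1/24 is divided into 4 equal shares of 1/96 among Hallvard, Brynja, Hakon, Liv.
Hallvard is living and takes 1/96.
Brynja predeceased; the 1/96 allotted to Brynja's branch passes to Brynja's issue by representation.
The 1/96 is divided into 3 equal shares of 1/288 among Gudrun, Ylva, Eirik.
Gudrun is living and takes 1/288.
Ylva is living and takes 1/288.
Eirik is living and takes 1/288.
Hakon is living and takes 1/96.
Liv is living and takes 1/96.
Oskar is living and takes 1/24.
Njord predeceased; the 1/12 allotted to Njord's branch passes to Njord's issue by representation.
The 1/12 is divided into 3 equal shares of 1/36 among Trygve, Tove, Frida.
Trygve is living and takes 1/36.
Tove is living and takes 1/36.
Frida is living and takes 1/36.
Ragna is living and takes 1/12.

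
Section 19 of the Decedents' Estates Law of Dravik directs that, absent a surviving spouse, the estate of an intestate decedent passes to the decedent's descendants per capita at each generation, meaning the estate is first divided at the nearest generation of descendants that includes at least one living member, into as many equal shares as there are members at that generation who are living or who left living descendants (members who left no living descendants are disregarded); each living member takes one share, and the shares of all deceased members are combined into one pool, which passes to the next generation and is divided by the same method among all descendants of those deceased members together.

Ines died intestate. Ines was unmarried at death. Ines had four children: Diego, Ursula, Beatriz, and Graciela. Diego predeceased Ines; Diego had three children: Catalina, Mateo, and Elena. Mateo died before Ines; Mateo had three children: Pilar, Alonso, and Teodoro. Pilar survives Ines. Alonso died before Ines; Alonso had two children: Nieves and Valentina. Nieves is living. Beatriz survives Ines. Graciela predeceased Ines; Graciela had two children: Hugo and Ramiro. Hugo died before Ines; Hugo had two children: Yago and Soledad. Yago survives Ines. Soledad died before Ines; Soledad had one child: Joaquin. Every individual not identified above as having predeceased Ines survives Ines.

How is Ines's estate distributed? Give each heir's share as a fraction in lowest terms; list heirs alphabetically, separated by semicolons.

There is no surviving spouse, so the entire estate passes to Ines's descendants per capita at each generation.
At generation 1 (Diego, Ursula, Beatriz, Graciela) there are 4 shares of (1)/4 = 1/4 each.
Living: Ursula and Beatriz — each takes 1/4.
Deceased: Diego and Graciela. Their combined 1/2 is pooled and carried to generation 2.
At generation 2 (Catalina, Mateo, Elena, Hugo, Ramiro) there are 5 shares of (1/2)/5 = 1/10 each.
Living: Catalina, Elena, and Ramiro — each takes 1/10.
Deceased: Mateo and Hugo. Their combined 1/5 is pooled and carried to generation 3.
At generation 3 (Pilar, Alonso, Teodoro, Yago, Soledad) there are 5 shares of (1/5)/5 = 1/25 each.
Living: Pilar, Teodoro, and Yago — each takes 1/25.
Deceased: Alonso and Soledad. Their combined 2/25 is pooled and carried to generation 4.
At generation 4 (Nieves, Valentina, Joaquin) there are 3 shares of (2/25)/3 = 2/75 each.
Living: Nieves, Valentina, and Joaquin — each takes 2/75.

Beatriz 1/4; Catalina 1/10; Elena 1/10; Joaquin 2/75; Nieves 2/75; Pilar 1/25; Ramiro 1/10; Teodoro 1/25; Ursula 1/4; Valentina 2/75; Yago 1/25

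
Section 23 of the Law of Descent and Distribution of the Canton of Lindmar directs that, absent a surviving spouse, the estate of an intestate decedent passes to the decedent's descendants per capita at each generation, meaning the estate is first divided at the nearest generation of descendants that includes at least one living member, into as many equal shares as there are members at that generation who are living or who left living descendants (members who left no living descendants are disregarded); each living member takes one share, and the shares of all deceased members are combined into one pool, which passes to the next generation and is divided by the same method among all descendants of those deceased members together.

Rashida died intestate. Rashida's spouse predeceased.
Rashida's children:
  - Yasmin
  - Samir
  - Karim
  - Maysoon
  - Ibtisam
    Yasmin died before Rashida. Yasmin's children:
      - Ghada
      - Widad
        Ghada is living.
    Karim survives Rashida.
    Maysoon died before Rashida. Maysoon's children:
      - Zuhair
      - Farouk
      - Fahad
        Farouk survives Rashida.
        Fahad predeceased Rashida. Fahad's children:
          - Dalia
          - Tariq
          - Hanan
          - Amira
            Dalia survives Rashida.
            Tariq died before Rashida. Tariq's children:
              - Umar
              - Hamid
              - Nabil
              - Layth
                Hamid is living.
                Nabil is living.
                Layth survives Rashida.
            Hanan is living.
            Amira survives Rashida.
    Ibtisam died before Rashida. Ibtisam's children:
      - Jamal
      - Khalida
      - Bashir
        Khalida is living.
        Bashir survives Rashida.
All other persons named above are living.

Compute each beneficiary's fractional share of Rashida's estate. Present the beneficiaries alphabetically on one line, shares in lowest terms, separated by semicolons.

There is no surviving spouse, so the entire estate passes to Rashida's descendants per capita at each generation.
At generation 1 (Yasmin, Samir, Karim, Maysoon, Ibtisam) there are 5 shares of (1)/5 = 1/5 each.
Living: Samir and Karim — each takes 1/5.
Deceased: Yasmin, Maysoon, and Ibtisam. Their combined 3/5 is pooled and carried to generation 2.
At generation 2 (Ghada, Widad, Zuhair, Farouk, Fahad, Jamal, Khalida, Bashir) there are 8 shares of (3/5)/8 = 3/40 each.
Living: Ghada, Widad, Zuhair, Farouk, Jamal, Khalida, and Bashir — each takes 3/40.
Deceased: Fahad. That 3/40 share is carried to generation 3.
At generation 3 (Dalia, Tariq, Hanan, Amira) there are 4 shares of (3/40)/4 = 3/160 each.
Living: Dalia, Hanan, and Amira — each takes 3/160.
Deceased: Tariq. That 3/160 share is carried to generation 4.
At generation 4 (Umar, Hamid, Nabil, Layth) there are 4 shares of (3/160)/4 = 3/640 each.
Living: Umar, Hamid, Nabil, and Layth — each takes 3/640.

Amira 3/160; Bashir 3/40; Dalia 3/160; Farouk 3/40; Ghada 3/40; Hamid 3/640; Hanan 3/160; Jamal 3/40; Karim 1/5; Khalida 3/40; Layth 3/640; Nabil 3/640; Samir 1/5; Umar 3/640; Widad 3/40; Zuhair 3/40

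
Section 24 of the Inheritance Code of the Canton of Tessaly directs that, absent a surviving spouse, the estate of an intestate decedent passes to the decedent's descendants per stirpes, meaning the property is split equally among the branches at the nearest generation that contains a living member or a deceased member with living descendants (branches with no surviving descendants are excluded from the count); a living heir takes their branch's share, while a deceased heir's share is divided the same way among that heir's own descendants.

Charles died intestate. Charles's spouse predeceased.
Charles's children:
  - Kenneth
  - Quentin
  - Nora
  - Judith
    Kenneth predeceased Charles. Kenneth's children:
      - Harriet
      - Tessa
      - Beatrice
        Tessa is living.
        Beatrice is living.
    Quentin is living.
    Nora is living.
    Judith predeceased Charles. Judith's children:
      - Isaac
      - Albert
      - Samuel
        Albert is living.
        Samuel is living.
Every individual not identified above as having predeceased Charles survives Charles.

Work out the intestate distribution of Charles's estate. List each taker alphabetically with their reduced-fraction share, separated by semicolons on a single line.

Albert 1/12; Beatrice 1/12; Harriet 1/12; Isaac 1/12; Nora 1/4; Quentin 1/4; Samuel 1/12; Tessa 1/12

There is no surviving spouse, so the entire estate passes to Charles's descendants per stirpes.
The estate is divided into 4 equal shares of 1/4 among Kenneth, Quentin, Nora, Judith.
Kenneth predeceased; the 1/4 allotted to Kenneth's branch passes to Kenneth's issue by representation.
The 1/4 is divided into 3 equal shares of 1/12 among Harriet, Tessa, Beatrice.
Harriet is living and takes 1/12.
Tessa is living and takes 1/12.
Beatrice is living and takes 1/12.
Quentin is living and takes 1/4.
Nora is living and takes 1/4.
Judith predeceased; the 1/4 allotted to Judith's branch passes to Judith's issue by representation.
The 1/4 is divided into 3 equal shares of 1/12 among Isaac, Albert, Samuel.
Isaac is living and takes 1/12.
Albert is living and takes 1/12.
Samuel is living and takes 1/12.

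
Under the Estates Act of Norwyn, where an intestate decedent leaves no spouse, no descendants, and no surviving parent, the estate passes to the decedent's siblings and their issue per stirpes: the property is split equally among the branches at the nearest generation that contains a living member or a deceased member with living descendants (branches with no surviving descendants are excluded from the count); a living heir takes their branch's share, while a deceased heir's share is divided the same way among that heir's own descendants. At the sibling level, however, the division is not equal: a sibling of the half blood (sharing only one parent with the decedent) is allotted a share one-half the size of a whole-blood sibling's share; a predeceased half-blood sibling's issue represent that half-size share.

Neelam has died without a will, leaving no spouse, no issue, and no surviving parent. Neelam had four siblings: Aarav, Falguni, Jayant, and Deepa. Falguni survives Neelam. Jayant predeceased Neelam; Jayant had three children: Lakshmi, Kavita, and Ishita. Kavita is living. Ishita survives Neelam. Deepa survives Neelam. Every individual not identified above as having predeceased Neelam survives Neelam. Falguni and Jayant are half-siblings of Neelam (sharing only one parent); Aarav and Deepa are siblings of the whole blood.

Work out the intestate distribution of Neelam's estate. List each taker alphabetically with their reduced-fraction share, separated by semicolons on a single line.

Aarav 1/3; Deepa 1/3; Falguni 1/6; Ishita 1/18; Kavita 1/18; Lakshmi 1/18

No spouse, descendants, or parent survives, so the estate passes to Neelam's siblings per stirpes.
Half-blood siblings count for one-half the weight of whole-blood siblings at the initial division.
Dividing 1 in proportion to weights (total weight 3): Aarav (weight 1) → 1/3; Falguni (weight 1/2) → 1/6; Jayant (weight 1/2) → 1/6; Deepa (weight 1) → 1/3.
Aarav is living and takes 1/3.
Falguni is living and takes 1/6.
Jayant predeceased; the 1/6 allotted to Jayant's branch passes to Jayant's issue by representation.
The 1/6 is divided into 3 equal shares of 1/18 among Lakshmi, Kavita, Ishita.
Lakshmi is living and takes 1/18.
Kavita is living and takes 1/18.
Ishita is living and takes 1/18.
Deepa is living and takes 1/3.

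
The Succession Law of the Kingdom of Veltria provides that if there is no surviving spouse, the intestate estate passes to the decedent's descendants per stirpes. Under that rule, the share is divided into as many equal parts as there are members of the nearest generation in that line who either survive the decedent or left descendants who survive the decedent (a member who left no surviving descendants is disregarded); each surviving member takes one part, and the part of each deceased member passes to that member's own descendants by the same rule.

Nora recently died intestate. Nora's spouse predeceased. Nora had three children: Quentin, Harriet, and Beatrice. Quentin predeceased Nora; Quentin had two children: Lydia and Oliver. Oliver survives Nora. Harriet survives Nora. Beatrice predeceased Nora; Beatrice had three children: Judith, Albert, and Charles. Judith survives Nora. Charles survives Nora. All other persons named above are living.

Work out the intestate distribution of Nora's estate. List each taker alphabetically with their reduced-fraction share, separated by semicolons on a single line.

Albert 1/9; Charles 1/9; Harriet 1/3; Judith 1/9; Lydia 1/6; Oliver 1/6

There is no surviving spouse, so the entire estate passes to Nora's descendants per stirpes.
The estate is divided into 3 equal shares of 1/3 among Quentin, Harriet, Beatrice.
Quentin predeceased; the 1/3 allotted to Quentin's branch passes to Quentin's issue by representation.
The 1/3 is divided into 2 equal shares of 1/6 among Lydia, Oliver.
Lydia is living and takes 1/6.
Oliver is living and takes 1/6.
Harriet is living and takes 1/3.
Beatrice predeceased; the 1/3 allotted to Beatrice's branch passes to Beatrice's issue by representation.
The 1/3 is divided into 3 equal shares of 1/9 among Judith, Albert, Charles.
Judith is living and takes 1/9.
Albert is living and takes 1/9.
Charles is living and takes 1/9.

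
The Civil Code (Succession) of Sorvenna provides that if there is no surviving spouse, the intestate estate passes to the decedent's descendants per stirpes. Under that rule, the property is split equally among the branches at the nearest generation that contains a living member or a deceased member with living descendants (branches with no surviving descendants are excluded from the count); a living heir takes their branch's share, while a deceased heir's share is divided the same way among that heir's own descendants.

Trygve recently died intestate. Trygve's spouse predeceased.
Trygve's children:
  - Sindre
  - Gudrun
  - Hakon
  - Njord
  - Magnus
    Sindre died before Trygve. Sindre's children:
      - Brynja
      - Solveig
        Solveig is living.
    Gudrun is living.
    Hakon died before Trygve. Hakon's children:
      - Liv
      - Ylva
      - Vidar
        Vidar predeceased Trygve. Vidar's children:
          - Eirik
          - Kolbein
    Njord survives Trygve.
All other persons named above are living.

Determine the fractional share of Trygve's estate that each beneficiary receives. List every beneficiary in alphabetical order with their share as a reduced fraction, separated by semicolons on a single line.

Brynja 1/10; Eirik 1/30; Gudrun 1/5; Kolbein 1/30; Liv 1/15; Magnus 1/5; Njord 1/5; Solveig 1/10; Ylva 1/15

There is no surviving spouse, so the entire estate passes to Trygve's descendants per stirpes.
The estate is divided into 5 equal shares of 1/5 among Sindre, Gudrun, Hakon, Njord, Magnus.
Sindre predeceased; the 1/5 allotted to Sindre's branch passes to Sindre's issue by representation.
The 1/5 is divided into 2 equal shares of 1/10 among Brynja, Solveig.
Brynja is living and takes 1/10.
Solveig is living and takes 1/10.
Gudrun is living and takes 1/5.
Hakon predeceased; the 1/5 allotted to Hakon's branch passes to Hakon's issue by representation.
The 1/5 is divided into 3 equal shares of 1/15 among Liv, Ylva, Vidar.
Liv is living and takes 1/15.
Ylva is living and takes 1/15.
Vidar predeceased; the 1/15 allotted to Vidar's branch passes to Vidar's issue by representation.
The 1/15 is divided into 2 equal shares of 1/30 among Eirik, Kolbein.
Eirik is living and takes 1/30.
Kolbein is living and takes 1/30.
Njord is living and takes 1/5.
Magnus is living and takes 1/5.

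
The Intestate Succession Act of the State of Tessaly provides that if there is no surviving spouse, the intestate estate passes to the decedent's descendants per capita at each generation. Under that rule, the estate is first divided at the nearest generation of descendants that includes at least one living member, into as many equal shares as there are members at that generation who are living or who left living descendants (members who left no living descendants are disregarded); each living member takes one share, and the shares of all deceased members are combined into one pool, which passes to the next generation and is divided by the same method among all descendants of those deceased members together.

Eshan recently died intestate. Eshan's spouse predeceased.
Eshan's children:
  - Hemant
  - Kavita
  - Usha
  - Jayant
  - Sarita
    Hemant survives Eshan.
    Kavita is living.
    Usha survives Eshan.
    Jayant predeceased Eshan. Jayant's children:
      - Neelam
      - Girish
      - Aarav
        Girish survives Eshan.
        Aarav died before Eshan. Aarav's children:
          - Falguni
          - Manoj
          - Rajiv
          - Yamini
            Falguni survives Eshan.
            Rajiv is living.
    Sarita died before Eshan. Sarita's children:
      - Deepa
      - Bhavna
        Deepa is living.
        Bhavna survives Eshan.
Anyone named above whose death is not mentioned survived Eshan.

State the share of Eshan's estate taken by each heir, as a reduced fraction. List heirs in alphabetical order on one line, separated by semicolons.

There is no surviving spouse, so the entire estate passes to Eshan's descendants per capita at each generation.
At generation 1 (Hemant, Kavita, Usha, Jayant, Sarita) there are 5 shares of (1)/5 = 1/5 each.
Living: Hemant, Kavita, and Usha — each takes 1/5.
Deceased: Jayant and Sarita. Their combined 2/5 is pooled and carried to generation 2.
At generation 2 (Neelam, Girish, Aarav, Deepa, Bhavna) there are 5 shares of (2/5)/5 = 2/25 each.
Living: Neelam, Girish, Deepa, and Bhavna — each takes 2/25.
Deceased: Aarav. That 2/25 share is carried to generation 3.
At generation 3 (Falguni, Manoj, Rajiv, Yamini) there are 4 shares of (2/25)/4 = 1/50 each.
Living: Falguni, Manoj, Rajiv, and Yamini — each takes 1/50.

Bhavna 2/25; Deepa 2/25; Falguni 1/50; Girish 2/25; Hemant 1/5; Kavita 1/5; Manoj 1/50; Neelam 2/25; Rajiv 1/50; Usha 1/5; Yamini 1/50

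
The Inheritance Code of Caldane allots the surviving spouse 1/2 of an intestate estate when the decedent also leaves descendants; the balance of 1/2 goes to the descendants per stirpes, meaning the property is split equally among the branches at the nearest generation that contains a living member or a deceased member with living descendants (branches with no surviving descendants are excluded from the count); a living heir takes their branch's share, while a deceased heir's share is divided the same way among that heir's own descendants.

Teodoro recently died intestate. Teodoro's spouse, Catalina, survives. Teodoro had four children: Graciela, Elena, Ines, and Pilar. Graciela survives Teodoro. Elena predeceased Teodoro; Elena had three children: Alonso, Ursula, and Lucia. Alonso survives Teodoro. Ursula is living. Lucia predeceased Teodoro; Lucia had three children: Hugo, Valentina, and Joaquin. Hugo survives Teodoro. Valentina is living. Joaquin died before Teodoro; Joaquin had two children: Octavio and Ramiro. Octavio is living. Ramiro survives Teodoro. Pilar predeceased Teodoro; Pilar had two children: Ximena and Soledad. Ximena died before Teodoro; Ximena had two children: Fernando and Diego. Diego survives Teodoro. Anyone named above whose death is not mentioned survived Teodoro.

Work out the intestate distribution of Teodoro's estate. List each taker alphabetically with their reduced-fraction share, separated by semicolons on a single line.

Catalina, as surviving spouse, takes 1/2.
The remaining 1/2 passes to Teodoro's descendants per stirpes.
The 1/2 is divided into 4 equal shares of 1/8 among Graciela, Elena, Ines, Pilar.
Graciela is living and takes 1/8.
Elena predeceased; the 1/8 allotted to Elena's branch passes to Elena's issue by representation.
The 1/8 is divided into 3 equal shares of 1/24 among Alonso, Ursula, Lucia.
Alonso is living and takes 1/24.
Ursula is living and takes 1/24.
Lucia predeceased; the 1/24 allotted to Lucia's branch passes to Lucia's issue by representation.
The 1/24 is divided into 3 equal shares of 1/72 among Hugo, Valentina, Joaquin.
Hugo is living and takes 1/72.
Valentina is living and takes 1/72.
Joaquin predeceased; the 1/72 allotted to Joaquin's branch passes to Joaquin's issue by representation.
The 1/72 is divided into 2 equal shares of 1/144 among Octavio, Ramiro.
Octavio is living and takes 1/144.
Ramiro is living and takes 1/144.
Ines is living and takes 1/8.
Pilar predeceased; the 1/8 allotted to Pilar's branch passes to Pilar's issue by representation.
The 1/8 is divided into 2 equal shares of 1/16 among Ximena, Soledad.
Ximena predeceased; the 1/16 allotted to Ximena's branch passes to Ximena's issue by representation.
The 1/16 is divided into 2 equal shares of 1/32 among Fernando, Diego.
Fernando is living and takes 1/32.
Diego is living and takes 1/32.
Soledad is living and takes 1/16.

Alonso 1/24; Catalina 1/2; Diego 1/32; Fernando 1/32; Graciela 1/8; Hugo 1/72; Ines 1/8; Octavio 1/144; Ramiro 1/144; Soledad 1/16; Ursula 1/24; Valentina 1/72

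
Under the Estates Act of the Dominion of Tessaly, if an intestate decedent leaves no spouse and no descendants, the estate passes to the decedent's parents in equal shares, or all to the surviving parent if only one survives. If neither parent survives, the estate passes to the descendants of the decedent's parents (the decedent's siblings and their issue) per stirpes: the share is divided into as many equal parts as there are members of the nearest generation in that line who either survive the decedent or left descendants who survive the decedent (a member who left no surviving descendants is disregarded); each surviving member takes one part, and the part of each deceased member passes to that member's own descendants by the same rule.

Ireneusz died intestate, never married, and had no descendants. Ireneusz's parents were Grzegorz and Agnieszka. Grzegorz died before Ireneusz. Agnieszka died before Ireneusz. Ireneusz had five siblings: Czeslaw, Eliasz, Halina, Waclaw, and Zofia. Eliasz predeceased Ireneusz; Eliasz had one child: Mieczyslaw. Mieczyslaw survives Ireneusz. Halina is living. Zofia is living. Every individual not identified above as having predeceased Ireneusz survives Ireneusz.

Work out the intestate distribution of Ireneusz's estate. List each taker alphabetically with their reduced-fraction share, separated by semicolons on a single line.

Czeslaw 1/5; Halina 1/5; Mieczyslaw 1/5; Waclaw 1/5; Zofia 1/5

Neither parent survives and there are no descendants, so the estate passes to Ireneusz's siblings and their issue per stirpes.
The estate is divided into 5 equal shares of 1/5 among Czeslaw, Eliasz, Halina, Waclaw, Zofia.
Czeslaw is living and takes 1/5.
Eliasz predeceased; the 1/5 allotted to Eliasz's branch passes to Eliasz's issue by representation.
Mieczyslaw is the sole taker at this level and receives the full 1/5.
Halina is living and takes 1/5.
Waclaw is living and takes 1/5.
Zofia is living and takes 1/5.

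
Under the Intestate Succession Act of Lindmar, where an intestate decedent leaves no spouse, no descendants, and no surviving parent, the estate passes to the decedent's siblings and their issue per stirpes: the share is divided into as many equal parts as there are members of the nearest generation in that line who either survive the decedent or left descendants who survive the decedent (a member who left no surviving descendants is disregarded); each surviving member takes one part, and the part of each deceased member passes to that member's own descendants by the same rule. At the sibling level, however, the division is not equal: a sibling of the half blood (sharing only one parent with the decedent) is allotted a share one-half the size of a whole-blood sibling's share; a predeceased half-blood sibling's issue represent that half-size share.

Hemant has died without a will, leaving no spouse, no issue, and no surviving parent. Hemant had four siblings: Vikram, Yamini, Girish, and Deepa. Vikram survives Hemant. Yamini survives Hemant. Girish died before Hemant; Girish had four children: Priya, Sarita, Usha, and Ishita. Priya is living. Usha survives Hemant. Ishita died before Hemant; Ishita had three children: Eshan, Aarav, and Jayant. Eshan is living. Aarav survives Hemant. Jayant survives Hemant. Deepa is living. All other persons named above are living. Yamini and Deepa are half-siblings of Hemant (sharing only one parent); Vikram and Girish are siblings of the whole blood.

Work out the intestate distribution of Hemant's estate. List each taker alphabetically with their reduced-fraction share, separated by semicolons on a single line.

Aarav 1/36; Deepa 1/6; Eshan 1/36; Jayant 1/36; Priya 1/12; Sarita 1/12; Usha 1/12; Vikram 1/3; Yamini 1/6

No spouse, descendants, or parent survives, so the estate passes to Hemant's siblings per stirpes.
Half-blood siblings count for one-half the weight of whole-blood siblings at the initial division.
Dividing 1 in proportion to weights (total weight 3): Vikram (weight 1) → 1/3; Yamini (weight 1/2) → 1/6; Girish (weight 1) → 1/3; Deepa (weight 1/2) → 1/6.
Vikram is living and takes 1/3.
Yamini is living and takes 1/6.
Girish predeceased; the 1/3 allotted to Girish's branch passes to Girish's issue by representation.
The 1/3 is divided into 4 equal shares of 1/12 among Priya, Sarita, Usha, Ishita.
Priya is living and takes 1/12.
Sarita is living and takes 1/12.
Usha is living and takes 1/12.
Ishita predeceased; the 1/12 allotted to Ishita's branch passes to Ishita's issue by representation.
The 1/12 is divided into 3 equal shares of 1/36 among Eshan, Aarav, Jayant.
Eshan is living and takes 1/36.
Aarav is living and takes 1/36.
Jayant is living and takes 1/36.
Deepa is living and takes 1/6.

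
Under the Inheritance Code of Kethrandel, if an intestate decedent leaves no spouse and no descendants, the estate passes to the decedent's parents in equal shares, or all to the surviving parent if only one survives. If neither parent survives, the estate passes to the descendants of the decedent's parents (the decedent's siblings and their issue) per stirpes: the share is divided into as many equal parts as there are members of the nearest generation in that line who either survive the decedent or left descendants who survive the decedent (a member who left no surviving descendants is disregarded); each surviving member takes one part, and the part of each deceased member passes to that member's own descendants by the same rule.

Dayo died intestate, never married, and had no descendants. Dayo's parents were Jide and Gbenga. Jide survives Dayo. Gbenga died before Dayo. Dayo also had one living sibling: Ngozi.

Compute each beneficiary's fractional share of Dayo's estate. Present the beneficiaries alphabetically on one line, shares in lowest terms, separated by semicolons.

Jide 1

Only one parent, Jide, survives, so Jide takes the entire estate. The siblings take nothing because a surviving parent has priority.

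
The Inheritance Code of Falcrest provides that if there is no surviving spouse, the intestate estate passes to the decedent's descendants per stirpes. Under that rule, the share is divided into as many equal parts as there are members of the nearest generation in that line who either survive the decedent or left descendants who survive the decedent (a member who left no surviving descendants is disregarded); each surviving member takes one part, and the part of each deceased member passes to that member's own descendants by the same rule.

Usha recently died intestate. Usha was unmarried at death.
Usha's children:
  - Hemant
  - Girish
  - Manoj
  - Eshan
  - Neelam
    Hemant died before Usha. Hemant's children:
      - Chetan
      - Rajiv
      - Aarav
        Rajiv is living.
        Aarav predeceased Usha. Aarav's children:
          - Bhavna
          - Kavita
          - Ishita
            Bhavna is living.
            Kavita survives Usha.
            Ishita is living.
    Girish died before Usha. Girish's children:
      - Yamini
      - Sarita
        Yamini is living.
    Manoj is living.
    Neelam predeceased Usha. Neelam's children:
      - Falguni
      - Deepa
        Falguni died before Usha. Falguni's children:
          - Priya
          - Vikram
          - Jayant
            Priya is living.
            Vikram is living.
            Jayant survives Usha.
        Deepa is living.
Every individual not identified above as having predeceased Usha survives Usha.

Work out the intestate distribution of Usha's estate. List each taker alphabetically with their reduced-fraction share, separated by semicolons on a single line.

Bhavna 1/45; Chetan 1/15; Deepa 1/10; Eshan 1/5; Ishita 1/45; Jayant 1/30; Kavita 1/45; Manoj 1/5; Priya 1/30; Rajiv 1/15; Sarita 1/10; Vikram 1/30; Yamini 1/10

There is no surviving spouse, so the entire estate passes to Usha's descendants per stirpes.
The estate is divided into 5 equal shares of 1/5 among Hemant, Girish, Manoj, Eshan, Neelam.
Hemant predeceased; the 1/5 allotted to Hemant's branch passes to Hemant's issue by representation.
The 1/5 is divided into 3 equal shares of 1/15 among Chetan, Rajiv, Aarav.
Chetan is living and takes 1/15.
Rajiv is living and takes 1/15.
Aarav predeceased; the 1/15 allotted to Aarav's branch passes to Aarav's issue by representation.
The 1/15 is divided into 3 equal shares of 1/45 among Bhavna, Kavita, Ishita.
Bhavna is living and takes 1/45.
Kavita is living and takes 1/45.
Ishita is living and takes 1/45.
Girish predeceased; the 1/5 allotted to Girish's branch passes to Girish's issue by representation.
The 1/5 is divided into 2 equal shares of 1/10 among Yamini, Sarita.
Yamini is living and takes 1/10.
Sarita is living and takes 1/10.
Manoj is living and takes 1/5.
Eshan is living and takes 1/5.
Neelam predeceased; the 1/5 allotted to Neelam's branch passes to Neelam's issue by representation.
The 1/5 is divided into 2 equal shares of 1/10 among Falguni, Deepa.
Falguni predeceased; the 1/10 allotted to Falguni's branch passes to Falguni's issue by representation.
The 1/10 is divided into 3 equal shares of 1/30 among Priya, Vikram, Jayant.
Priya is living and takes 1/30.
Vikram is living and takes 1/30.
Jayant is living and takes 1/30.
Deepa is living and takes 1/10.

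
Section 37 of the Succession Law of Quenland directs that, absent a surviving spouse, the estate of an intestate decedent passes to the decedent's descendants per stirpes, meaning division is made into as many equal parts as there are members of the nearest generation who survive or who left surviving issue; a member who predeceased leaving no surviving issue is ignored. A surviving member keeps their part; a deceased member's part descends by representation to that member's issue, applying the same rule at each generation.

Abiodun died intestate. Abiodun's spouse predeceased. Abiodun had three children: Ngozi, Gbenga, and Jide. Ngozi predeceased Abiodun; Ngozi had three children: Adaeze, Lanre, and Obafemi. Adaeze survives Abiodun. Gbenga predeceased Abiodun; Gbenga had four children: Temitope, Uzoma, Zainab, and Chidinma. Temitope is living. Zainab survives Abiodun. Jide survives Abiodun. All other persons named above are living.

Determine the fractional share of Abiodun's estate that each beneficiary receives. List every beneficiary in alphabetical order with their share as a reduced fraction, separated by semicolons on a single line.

There is no surviving spouse, so the entire estate passes to Abiodun's descendants per stirpes.
The estate is divided into 3 equal shares of 1/3 among Ngozi, Gbenga, Jide.
Ngozi predeceased; the 1/3 allotted to Ngozi's branch passes to Ngozi's issue by representation.
The 1/3 is divided into 3 equal shares of 1/9 among Adaeze, Lanre, Obafemi.
Adaeze is living and takes 1/9.
Lanre is living and takes 1/9.
Obafemi is living and takes 1/9.
Gbenga predeceased; the 1/3 allotted to Gbenga's branch passes to Gbenga's issue by representation.
The 1/3 is divided into 4 equal shares of 1/12 among Temitope, Uzoma, Zainab, Chidinma.
Temitope is living and takes 1/12.
Uzoma is living and takes 1/12.
Zainab is living and takes 1/12.
Chidinma is living and takes 1/12.
Jide is living and takes 1/3.

Adaeze 1/9; Chidinma 1/12; Jide 1/3; Lanre 1/9; Obafemi 1/9; Temitope 1/12; Uzoma 1/12; Zainab 1/12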